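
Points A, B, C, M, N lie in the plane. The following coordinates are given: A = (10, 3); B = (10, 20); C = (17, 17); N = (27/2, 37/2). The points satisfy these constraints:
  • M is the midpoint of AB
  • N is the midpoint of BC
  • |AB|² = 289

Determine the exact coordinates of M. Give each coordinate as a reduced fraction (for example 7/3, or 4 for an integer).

M = (10, 23/2)

1. M_x = 10  [2·M = A+B = (10, 3)+(10, 20)]
2. M_y = 23/2  [2·M = A+B = (10, 3)+(10, 20)]
   so M = (10, 23/2)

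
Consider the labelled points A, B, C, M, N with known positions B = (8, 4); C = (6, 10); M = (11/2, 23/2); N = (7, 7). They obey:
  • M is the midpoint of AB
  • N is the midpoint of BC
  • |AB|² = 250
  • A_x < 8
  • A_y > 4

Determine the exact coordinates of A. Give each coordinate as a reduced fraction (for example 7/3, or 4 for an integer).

A = (3, 19)

1. A_x = 3  [A = 2·M−B = 2·(11/2, 23/2)−(8, 4)]
2. A_y = 19  [A = 2·M−B = 2·(11/2, 23/2)−(8, 4)]
   so A = (3, 19)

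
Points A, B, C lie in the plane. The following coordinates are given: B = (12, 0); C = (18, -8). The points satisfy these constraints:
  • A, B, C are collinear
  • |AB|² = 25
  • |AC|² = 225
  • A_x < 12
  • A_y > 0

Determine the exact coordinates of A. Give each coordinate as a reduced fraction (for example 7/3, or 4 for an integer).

A = (9, 4)

1. A_x = 9  [[A, B, C are collinear ⇒ 8x+6y-96=0] ∩ [|A−(12, 0)|²=25]]
2. A_y = 4  [[A, B, C are collinear ⇒ 8x+6y-96=0] ∩ [|A−(12, 0)|²=25]]
   so A = (9, 4)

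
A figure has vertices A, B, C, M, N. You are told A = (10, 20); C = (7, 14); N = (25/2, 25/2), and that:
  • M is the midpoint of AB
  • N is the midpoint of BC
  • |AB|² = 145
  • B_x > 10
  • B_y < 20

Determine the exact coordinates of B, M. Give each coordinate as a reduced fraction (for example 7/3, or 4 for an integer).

B = (18, 11)
M = (14, 31/2)

1. B_x = 18  [B = 2·N−C = 2·(25/2, 25/2)−(7, 14)]
2. B_y = 11  [B = 2·N−C = 2·(25/2, 25/2)−(7, 14)]
   so B = (18, 11)
3. M_x = 14  [2·M = A+B = (10, 20)+(18, 11)]
4. M_y = 31/2  [2·M = A+B = (10, 20)+(18, 11)]
   so M = (14, 31/2)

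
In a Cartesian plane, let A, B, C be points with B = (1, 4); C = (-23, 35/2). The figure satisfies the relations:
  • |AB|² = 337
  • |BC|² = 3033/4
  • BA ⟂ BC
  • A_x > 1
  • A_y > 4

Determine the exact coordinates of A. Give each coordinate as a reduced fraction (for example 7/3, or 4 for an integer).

A = (10, 20)

1. A_x = 10  [[BA ⟂ BC ⇒ -24x+27/2y-30=0] ∩ [|A−(1, 4)|²=337]]
2. A_y = 20  [[BA ⟂ BC ⇒ -24x+27/2y-30=0] ∩ [|A−(1, 4)|²=337]]
   so A = (10, 20)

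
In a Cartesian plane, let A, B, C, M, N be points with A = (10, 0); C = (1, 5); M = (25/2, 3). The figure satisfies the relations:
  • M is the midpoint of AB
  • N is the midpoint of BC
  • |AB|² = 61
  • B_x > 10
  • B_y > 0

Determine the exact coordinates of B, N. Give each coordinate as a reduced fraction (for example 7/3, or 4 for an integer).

1. B_x = 15  [B = 2·M−A = 2·(25/2, 3)−(10, 0)]
2. B_y = 6  [B = 2·M−A = 2·(25/2, 3)−(10, 0)]
   so B = (15, 6)
3. N_x = 8  [2·N = B+C = (15, 6)+(1, 5)]
4. N_y = 11/2  [2·N = B+C = (15, 6)+(1, 5)]
   so N = (8, 11/2)

B = (15, 6)
N = (8, 11/2)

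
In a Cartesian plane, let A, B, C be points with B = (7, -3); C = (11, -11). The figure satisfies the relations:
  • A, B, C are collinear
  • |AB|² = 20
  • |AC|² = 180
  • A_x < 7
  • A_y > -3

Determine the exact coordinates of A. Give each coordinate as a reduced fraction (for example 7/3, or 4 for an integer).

A = (5, 1)

1. A_x = 5  [[A, B, C are collinear ⇒ 8x+4y-44=0] ∩ [|A−(7, -3)|²=20]]
2. A_y = 1  [[A, B, C are collinear ⇒ 8x+4y-44=0] ∩ [|A−(7, -3)|²=20]]
   so A = (5, 1)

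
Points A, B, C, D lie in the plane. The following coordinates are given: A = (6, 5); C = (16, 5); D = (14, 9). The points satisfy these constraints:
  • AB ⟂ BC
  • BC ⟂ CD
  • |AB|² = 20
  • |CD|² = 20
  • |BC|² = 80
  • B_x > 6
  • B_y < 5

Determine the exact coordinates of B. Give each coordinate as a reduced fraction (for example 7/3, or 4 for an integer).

1. B_x = 8  [[BC ⟂ CD ⇒ 2x-4y-12=0] ∩ [|B−(6, 5)|²=20]]
2. B_y = 1  [[BC ⟂ CD ⇒ 2x-4y-12=0] ∩ [|B−(6, 5)|²=20]]
   so B = (8, 1)

B = (8, 1)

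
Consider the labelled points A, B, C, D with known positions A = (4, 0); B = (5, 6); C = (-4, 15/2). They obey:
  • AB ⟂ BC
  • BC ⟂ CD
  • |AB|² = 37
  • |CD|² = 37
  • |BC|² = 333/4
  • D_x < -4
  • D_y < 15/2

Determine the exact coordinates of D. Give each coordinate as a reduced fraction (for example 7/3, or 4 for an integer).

1. D_x = -5  [[BC ⟂ CD ⇒ -9x+3/2y-189/4=0] ∩ [|D−(-4, 15/2)|²=37]]
2. D_y = 3/2  [[BC ⟂ CD ⇒ -9x+3/2y-189/4=0] ∩ [|D−(-4, 15/2)|²=37]]
   so D = (-5, 3/2)

D = (-5, 3/2)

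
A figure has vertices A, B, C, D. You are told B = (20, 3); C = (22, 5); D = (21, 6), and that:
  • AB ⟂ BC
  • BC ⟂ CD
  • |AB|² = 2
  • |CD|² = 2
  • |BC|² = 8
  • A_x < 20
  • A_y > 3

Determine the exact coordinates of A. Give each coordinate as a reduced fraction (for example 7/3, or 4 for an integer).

A = (19, 4)

1. A_x = 19  [[AB ⟂ BC ⇒ -2x-2y+46=0] ∩ [|A−(20, 3)|²=2]]
2. A_y = 4  [[AB ⟂ BC ⇒ -2x-2y+46=0] ∩ [|A−(20, 3)|²=2]]
   so A = (19, 4)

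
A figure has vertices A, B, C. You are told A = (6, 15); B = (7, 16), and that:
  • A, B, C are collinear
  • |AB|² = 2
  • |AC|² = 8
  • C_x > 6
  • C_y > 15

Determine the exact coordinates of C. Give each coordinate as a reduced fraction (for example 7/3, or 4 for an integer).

C = (8, 17)

1. C_x = 8  [[A, B, C are collinear ⇒ -1x+1y-9=0] ∩ [|C−(6, 15)|²=8]]
2. C_y = 17  [[A, B, C are collinear ⇒ -1x+1y-9=0] ∩ [|C−(6, 15)|²=8]]
   so C = (8, 17)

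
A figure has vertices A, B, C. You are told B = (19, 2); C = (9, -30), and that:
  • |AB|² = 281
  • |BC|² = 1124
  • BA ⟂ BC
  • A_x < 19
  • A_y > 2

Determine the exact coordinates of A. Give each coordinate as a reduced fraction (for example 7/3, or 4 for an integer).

1. A_x = 3  [[BA ⟂ BC ⇒ -10x-32y+254=0] ∩ [|A−(19, 2)|²=281]]
2. A_y = 7  [[BA ⟂ BC ⇒ -10x-32y+254=0] ∩ [|A−(19, 2)|²=281]]
   so A = (3, 7)

A = (3, 7)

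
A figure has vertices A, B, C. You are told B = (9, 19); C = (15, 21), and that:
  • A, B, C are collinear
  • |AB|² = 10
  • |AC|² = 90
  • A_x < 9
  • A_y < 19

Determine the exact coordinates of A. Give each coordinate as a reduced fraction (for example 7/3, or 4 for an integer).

1. A_x = 6  [[A, B, C are collinear ⇒ -2x+6y-96=0] ∩ [|A−(9, 19)|²=10]]
2. A_y = 18  [[A, B, C are collinear ⇒ -2x+6y-96=0] ∩ [|A−(9, 19)|²=10]]
   so A = (6, 18)

A = (6, 18)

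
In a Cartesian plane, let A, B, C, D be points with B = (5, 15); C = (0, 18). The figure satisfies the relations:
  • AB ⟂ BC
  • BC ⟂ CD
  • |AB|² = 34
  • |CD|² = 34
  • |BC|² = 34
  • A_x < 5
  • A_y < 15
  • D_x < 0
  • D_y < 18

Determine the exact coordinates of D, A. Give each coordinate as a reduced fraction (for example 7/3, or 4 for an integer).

1. D_x = -3  [[BC ⟂ CD ⇒ -5x+3y-54=0] ∩ [|D−(0, 18)|²=34]]
2. D_y = 13  [[BC ⟂ CD ⇒ -5x+3y-54=0] ∩ [|D−(0, 18)|²=34]]
   so D = (-3, 13)
3. A_x = 2  [[AB ⟂ BC ⇒ 5x-3y+20=0] ∩ [|A−(5, 15)|²=34]]
4. A_y = 10  [[AB ⟂ BC ⇒ 5x-3y+20=0] ∩ [|A−(5, 15)|²=34]]
   so A = (2, 10)

D = (-3, 13)
A = (2, 10)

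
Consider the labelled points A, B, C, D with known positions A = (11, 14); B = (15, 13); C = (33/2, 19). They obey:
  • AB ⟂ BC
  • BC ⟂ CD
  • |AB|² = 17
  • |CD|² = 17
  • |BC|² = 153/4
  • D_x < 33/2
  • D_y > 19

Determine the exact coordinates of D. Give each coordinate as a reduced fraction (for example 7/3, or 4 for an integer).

D = (25/2, 20)

1. D_x = 25/2  [[BC ⟂ CD ⇒ 3/2x+6y-555/4=0] ∩ [|D−(33/2, 19)|²=17]]
2. D_y = 20  [[BC ⟂ CD ⇒ 3/2x+6y-555/4=0] ∩ [|D−(33/2, 19)|²=17]]
   so D = (25/2, 20)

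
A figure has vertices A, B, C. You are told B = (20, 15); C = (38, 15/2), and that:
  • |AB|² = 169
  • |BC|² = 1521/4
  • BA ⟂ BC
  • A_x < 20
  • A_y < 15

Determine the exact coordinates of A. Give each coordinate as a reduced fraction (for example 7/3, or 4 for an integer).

A = (15, 3)

1. A_x = 15  [[BA ⟂ BC ⇒ 18x-15/2y-495/2=0] ∩ [|A−(20, 15)|²=169]]
2. A_y = 3  [[BA ⟂ BC ⇒ 18x-15/2y-495/2=0] ∩ [|A−(20, 15)|²=169]]
   so A = (15, 3)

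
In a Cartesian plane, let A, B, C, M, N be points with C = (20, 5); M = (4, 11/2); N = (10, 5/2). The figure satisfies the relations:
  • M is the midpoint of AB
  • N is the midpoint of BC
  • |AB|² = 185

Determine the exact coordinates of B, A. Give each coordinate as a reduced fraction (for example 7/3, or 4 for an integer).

1. B_x = 0  [B = 2·N−C = 2·(10, 5/2)−(20, 5)]
2. B_y = 0  [B = 2·N−C = 2·(10, 5/2)−(20, 5)]
   so B = (0, 0)
3. A_x = 8  [A = 2·M−B = 2·(4, 11/2)−(0, 0)]
4. A_y = 11  [A = 2·M−B = 2·(4, 11/2)−(0, 0)]
   so A = (8, 11)

B = (0, 0)
A = (8, 11)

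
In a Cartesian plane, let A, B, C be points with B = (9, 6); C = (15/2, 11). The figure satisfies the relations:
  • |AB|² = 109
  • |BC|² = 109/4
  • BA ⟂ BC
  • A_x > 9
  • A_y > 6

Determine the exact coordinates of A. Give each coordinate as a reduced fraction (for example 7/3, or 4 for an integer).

A = (19, 9)

1. A_x = 19  [[BA ⟂ BC ⇒ -3/2x+5y-33/2=0] ∩ [|A−(9, 6)|²=109]]
2. A_y = 9  [[BA ⟂ BC ⇒ -3/2x+5y-33/2=0] ∩ [|A−(9, 6)|²=109]]
   so A = (19, 9)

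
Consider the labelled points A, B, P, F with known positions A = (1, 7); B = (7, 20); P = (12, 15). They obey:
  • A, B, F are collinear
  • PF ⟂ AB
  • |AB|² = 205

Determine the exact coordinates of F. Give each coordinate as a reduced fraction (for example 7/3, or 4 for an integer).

1. F_x = 245/41  [[A, B, F are collinear ⇒ -13x+6y-29=0] ∩ [PF ⟂ AB ⇒ 6x+13y-267=0]]
2. F_y = 729/41  [[A, B, F are collinear ⇒ -13x+6y-29=0] ∩ [PF ⟂ AB ⇒ 6x+13y-267=0]]
   so F = (245/41, 729/41)

F = (245/41, 729/41)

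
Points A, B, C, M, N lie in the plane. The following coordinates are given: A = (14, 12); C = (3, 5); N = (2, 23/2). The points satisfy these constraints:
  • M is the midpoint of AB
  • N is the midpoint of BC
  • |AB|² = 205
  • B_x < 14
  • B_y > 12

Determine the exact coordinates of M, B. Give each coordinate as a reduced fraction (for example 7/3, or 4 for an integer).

1. B_x = 1  [B = 2·N−C = 2·(2, 23/2)−(3, 5)]
2. B_y = 18  [B = 2·N−C = 2·(2, 23/2)−(3, 5)]
   so B = (1, 18)
3. M_x = 15/2  [2·M = A+B = (14, 12)+(1, 18)]
4. M_y = 15  [2·M = A+B = (14, 12)+(1, 18)]
   so M = (15/2, 15)

M = (15/2, 15)
B = (1, 18)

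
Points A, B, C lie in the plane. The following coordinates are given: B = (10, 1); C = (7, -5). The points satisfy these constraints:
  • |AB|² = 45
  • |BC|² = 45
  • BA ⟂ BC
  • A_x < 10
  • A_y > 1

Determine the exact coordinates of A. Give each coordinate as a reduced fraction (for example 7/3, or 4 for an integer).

1. A_x = 4  [[BA ⟂ BC ⇒ -3x-6y+36=0] ∩ [|A−(10, 1)|²=45]]
2. A_y = 4  [[BA ⟂ BC ⇒ -3x-6y+36=0] ∩ [|A−(10, 1)|²=45]]
   so A = (4, 4)

A = (4, 4)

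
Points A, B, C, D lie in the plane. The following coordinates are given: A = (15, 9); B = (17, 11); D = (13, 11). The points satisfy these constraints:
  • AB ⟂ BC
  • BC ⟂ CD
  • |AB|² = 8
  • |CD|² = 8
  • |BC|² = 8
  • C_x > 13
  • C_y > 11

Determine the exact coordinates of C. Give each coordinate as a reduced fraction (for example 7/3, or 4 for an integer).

C = (15, 13)

1. C_x = 15  [[AB ⟂ BC ⇒ 2x+2y-56=0] ∩ [|C−(13, 11)|²=8]]
2. C_y = 13  [[AB ⟂ BC ⇒ 2x+2y-56=0] ∩ [|C−(13, 11)|²=8]]
   so C = (15, 13)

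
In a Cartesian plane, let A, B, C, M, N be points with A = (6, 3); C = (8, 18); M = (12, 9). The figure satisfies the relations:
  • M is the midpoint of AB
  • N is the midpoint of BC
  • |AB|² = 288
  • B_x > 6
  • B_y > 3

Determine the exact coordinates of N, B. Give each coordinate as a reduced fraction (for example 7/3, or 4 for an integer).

1. B_x = 18  [B = 2·M−A = 2·(12, 9)−(6, 3)]
2. B_y = 15  [B = 2·M−A = 2·(12, 9)−(6, 3)]
   so B = (18, 15)
3. N_x = 13  [2·N = B+C = (18, 15)+(8, 18)]
4. N_y = 33/2  [2·N = B+C = (18, 15)+(8, 18)]
   so N = (13, 33/2)

N = (13, 33/2)
B = (18, 15)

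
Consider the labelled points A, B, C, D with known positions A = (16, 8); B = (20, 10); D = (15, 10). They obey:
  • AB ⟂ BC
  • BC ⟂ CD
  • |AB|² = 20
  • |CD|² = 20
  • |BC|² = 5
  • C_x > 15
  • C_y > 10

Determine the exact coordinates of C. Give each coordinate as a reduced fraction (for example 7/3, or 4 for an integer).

1. C_x = 19  [[AB ⟂ BC ⇒ 4x+2y-100=0] ∩ [|C−(15, 10)|²=20]]
2. C_y = 12  [[AB ⟂ BC ⇒ 4x+2y-100=0] ∩ [|C−(15, 10)|²=20]]
   so C = (19, 12)

C = (19, 12)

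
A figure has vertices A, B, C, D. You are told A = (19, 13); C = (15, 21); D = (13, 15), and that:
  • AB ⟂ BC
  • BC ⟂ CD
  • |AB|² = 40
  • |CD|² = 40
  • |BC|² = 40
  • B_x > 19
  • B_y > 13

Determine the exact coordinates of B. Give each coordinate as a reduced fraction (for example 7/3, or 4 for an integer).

B = (21, 19)

1. B_x = 21  [[BC ⟂ CD ⇒ 2x+6y-156=0] ∩ [|B−(19, 13)|²=40]]
2. B_y = 19  [[BC ⟂ CD ⇒ 2x+6y-156=0] ∩ [|B−(19, 13)|²=40]]
   so B = (21, 19)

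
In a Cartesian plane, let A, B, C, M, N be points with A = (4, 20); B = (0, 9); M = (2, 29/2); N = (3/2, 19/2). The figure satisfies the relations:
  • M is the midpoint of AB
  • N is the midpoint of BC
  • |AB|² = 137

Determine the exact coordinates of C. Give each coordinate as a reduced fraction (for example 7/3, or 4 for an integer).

C = (3, 10)

1. C_x = 3  [C = 2·N−B = 2·(3/2, 19/2)−(0, 9)]
2. C_y = 10  [C = 2·N−B = 2·(3/2, 19/2)−(0, 9)]
   so C = (3, 10)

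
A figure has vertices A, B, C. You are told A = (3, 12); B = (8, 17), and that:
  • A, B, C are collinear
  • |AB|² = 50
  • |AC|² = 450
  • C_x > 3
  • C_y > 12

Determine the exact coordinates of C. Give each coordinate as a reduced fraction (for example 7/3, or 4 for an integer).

C = (18, 27)

1. C_x = 18  [[A, B, C are collinear ⇒ -5x+5y-45=0] ∩ [|C−(3, 12)|²=450]]
2. C_y = 27  [[A, B, C are collinear ⇒ -5x+5y-45=0] ∩ [|C−(3, 12)|²=450]]
   so C = (18, 27)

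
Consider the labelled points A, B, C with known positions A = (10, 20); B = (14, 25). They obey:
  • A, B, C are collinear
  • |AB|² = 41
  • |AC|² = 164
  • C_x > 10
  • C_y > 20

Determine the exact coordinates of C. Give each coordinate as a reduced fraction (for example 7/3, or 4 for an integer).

1. C_x = 18  [[A, B, C are collinear ⇒ -5x+4y-30=0] ∩ [|C−(10, 20)|²=164]]
2. C_y = 30  [[A, B, C are collinear ⇒ -5x+4y-30=0] ∩ [|C−(10, 20)|²=164]]
   so C = (18, 30)

C = (18, 30)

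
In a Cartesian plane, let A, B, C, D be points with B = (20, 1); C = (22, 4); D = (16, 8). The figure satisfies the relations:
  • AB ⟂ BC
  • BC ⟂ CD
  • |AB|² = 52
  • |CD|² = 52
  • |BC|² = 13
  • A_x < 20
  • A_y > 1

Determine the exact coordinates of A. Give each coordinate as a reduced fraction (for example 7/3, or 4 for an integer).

1. A_x = 14  [[AB ⟂ BC ⇒ -2x-3y+43=0] ∩ [|A−(20, 1)|²=52]]
2. A_y = 5  [[AB ⟂ BC ⇒ -2x-3y+43=0] ∩ [|A−(20, 1)|²=52]]
   so A = (14, 5)

A = (14, 5)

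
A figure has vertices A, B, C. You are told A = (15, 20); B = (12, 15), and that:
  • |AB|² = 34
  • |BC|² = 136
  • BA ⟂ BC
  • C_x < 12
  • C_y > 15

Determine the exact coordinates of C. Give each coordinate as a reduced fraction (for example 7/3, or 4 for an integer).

1. C_x = 2  [[BA ⟂ BC ⇒ 3x+5y-111=0] ∩ [|C−(12, 15)|²=136]]
2. C_y = 21  [[BA ⟂ BC ⇒ 3x+5y-111=0] ∩ [|C−(12, 15)|²=136]]
   so C = (2, 21)

C = (2, 21)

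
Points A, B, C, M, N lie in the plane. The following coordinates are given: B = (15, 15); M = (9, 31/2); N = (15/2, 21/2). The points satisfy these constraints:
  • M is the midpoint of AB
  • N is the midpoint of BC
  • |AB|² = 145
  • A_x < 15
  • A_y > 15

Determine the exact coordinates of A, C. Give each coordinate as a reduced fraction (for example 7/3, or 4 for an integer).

1. A_x = 3  [A = 2·M−B = 2·(9, 31/2)−(15, 15)]
2. A_y = 16  [A = 2·M−B = 2·(9, 31/2)−(15, 15)]
   so A = (3, 16)
3. C_x = 0  [C = 2·N−B = 2·(15/2, 21/2)−(15, 15)]
4. C_y = 6  [C = 2·N−B = 2·(15/2, 21/2)−(15, 15)]
   so C = (0, 6)

A = (3, 16)
C = (0, 6)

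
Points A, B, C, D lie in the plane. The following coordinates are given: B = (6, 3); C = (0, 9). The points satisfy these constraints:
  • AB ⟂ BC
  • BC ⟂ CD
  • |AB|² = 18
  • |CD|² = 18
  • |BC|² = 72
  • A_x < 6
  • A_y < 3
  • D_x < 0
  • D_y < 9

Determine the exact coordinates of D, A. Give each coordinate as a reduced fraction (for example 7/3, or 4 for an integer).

1. D_x = -3  [[BC ⟂ CD ⇒ -6x+6y-54=0] ∩ [|D−(0, 9)|²=18]]
2. D_y = 6  [[BC ⟂ CD ⇒ -6x+6y-54=0] ∩ [|D−(0, 9)|²=18]]
   so D = (-3, 6)
3. A_x = 3  [[AB ⟂ BC ⇒ 6x-6y-18=0] ∩ [|A−(6, 3)|²=18]]
4. A_y = 0  [[AB ⟂ BC ⇒ 6x-6y-18=0] ∩ [|A−(6, 3)|²=18]]
   so A = (3, 0)

D = (-3, 6)
A = (3, 0)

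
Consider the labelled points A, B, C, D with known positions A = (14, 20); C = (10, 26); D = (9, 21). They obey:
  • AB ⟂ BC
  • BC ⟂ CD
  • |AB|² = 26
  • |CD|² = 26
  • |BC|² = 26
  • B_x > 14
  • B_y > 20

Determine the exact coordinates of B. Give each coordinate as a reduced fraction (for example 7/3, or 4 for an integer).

1. B_x = 15  [[BC ⟂ CD ⇒ 1x+5y-140=0] ∩ [|B−(14, 20)|²=26]]
2. B_y = 25  [[BC ⟂ CD ⇒ 1x+5y-140=0] ∩ [|B−(14, 20)|²=26]]
   so B = (15, 25)

B = (15, 25)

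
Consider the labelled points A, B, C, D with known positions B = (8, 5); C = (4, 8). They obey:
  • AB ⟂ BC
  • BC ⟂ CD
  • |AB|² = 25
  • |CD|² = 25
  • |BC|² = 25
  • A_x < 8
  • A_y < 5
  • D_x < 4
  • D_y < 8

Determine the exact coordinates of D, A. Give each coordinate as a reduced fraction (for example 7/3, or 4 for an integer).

D = (1, 4)
A = (5, 1)

1. D_x = 1  [[BC ⟂ CD ⇒ -4x+3y-8=0] ∩ [|D−(4, 8)|²=25]]
2. D_y = 4  [[BC ⟂ CD ⇒ -4x+3y-8=0] ∩ [|D−(4, 8)|²=25]]
   so D = (1, 4)
3. A_x = 5  [[AB ⟂ BC ⇒ 4x-3y-17=0] ∩ [|A−(8, 5)|²=25]]
4. A_y = 1  [[AB ⟂ BC ⇒ 4x-3y-17=0] ∩ [|A−(8, 5)|²=25]]
   so A = (5, 1)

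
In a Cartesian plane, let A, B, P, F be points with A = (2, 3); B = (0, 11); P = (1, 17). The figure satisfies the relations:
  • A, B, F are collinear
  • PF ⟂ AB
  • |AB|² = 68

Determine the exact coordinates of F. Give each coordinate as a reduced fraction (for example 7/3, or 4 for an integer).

F = (-23/17, 279/17)

1. F_x = -23/17  [[A, B, F are collinear ⇒ -8x-2y+22=0] ∩ [PF ⟂ AB ⇒ -2x+8y-134=0]]
2. F_y = 279/17  [[A, B, F are collinear ⇒ -8x-2y+22=0] ∩ [PF ⟂ AB ⇒ -2x+8y-134=0]]
   so F = (-23/17, 279/17)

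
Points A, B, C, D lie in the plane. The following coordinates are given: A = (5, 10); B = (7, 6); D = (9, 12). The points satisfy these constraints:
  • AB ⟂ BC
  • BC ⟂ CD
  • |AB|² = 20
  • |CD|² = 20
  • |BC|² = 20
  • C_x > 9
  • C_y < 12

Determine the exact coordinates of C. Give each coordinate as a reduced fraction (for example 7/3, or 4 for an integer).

1. C_x = 11  [[AB ⟂ BC ⇒ 2x-4y+10=0] ∩ [|C−(9, 12)|²=20]]
2. C_y = 8  [[AB ⟂ BC ⇒ 2x-4y+10=0] ∩ [|C−(9, 12)|²=20]]
   so C = (11, 8)

C = (11, 8)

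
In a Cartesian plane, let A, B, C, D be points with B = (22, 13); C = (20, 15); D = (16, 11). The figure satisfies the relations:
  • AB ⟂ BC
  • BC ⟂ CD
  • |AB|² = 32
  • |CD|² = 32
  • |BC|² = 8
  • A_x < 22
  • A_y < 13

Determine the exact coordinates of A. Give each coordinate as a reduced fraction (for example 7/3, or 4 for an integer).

1. A_x = 18  [[AB ⟂ BC ⇒ 2x-2y-18=0] ∩ [|A−(22, 13)|²=32]]
2. A_y = 9  [[AB ⟂ BC ⇒ 2x-2y-18=0] ∩ [|A−(22, 13)|²=32]]
   so A = (18, 9)

A = (18, 9)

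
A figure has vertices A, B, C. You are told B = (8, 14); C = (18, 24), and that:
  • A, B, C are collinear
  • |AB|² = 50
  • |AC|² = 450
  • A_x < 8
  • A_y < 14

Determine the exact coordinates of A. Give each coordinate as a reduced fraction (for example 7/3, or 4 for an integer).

A = (3, 9)

1. A_x = 3  [[A, B, C are collinear ⇒ -10x+10y-60=0] ∩ [|A−(8, 14)|²=50]]
2. A_y = 9  [[A, B, C are collinear ⇒ -10x+10y-60=0] ∩ [|A−(8, 14)|²=50]]
   so A = (3, 9)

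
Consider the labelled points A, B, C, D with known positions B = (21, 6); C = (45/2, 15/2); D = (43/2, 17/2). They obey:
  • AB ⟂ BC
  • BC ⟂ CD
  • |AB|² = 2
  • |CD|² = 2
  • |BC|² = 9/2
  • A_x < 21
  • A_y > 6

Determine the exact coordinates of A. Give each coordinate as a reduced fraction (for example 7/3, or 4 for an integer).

A = (20, 7)

1. A_x = 20  [[AB ⟂ BC ⇒ -3/2x-3/2y+81/2=0] ∩ [|A−(21, 6)|²=2]]
2. A_y = 7  [[AB ⟂ BC ⇒ -3/2x-3/2y+81/2=0] ∩ [|A−(21, 6)|²=2]]
   so A = (20, 7)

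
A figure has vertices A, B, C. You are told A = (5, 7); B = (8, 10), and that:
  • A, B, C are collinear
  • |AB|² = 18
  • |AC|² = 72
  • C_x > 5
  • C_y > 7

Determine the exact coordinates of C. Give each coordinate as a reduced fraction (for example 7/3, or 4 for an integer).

1. C_x = 11  [[A, B, C are collinear ⇒ -3x+3y-6=0] ∩ [|C−(5, 7)|²=72]]
2. C_y = 13  [[A, B, C are collinear ⇒ -3x+3y-6=0] ∩ [|C−(5, 7)|²=72]]
   so C = (11, 13)

C = (11, 13)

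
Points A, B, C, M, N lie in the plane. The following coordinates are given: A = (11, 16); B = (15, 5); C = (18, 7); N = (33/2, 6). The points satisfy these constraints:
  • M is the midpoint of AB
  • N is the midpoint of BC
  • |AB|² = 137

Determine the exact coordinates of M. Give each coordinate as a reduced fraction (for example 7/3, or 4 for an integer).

1. M_x = 13  [2·M = A+B = (11, 16)+(15, 5)]
2. M_y = 21/2  [2·M = A+B = (11, 16)+(15, 5)]
   so M = (13, 21/2)

M = (13, 21/2)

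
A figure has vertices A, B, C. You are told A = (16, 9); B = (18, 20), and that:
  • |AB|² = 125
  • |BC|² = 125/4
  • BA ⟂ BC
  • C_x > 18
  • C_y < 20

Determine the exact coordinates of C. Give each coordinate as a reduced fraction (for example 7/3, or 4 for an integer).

1. C_x = 47/2  [[BA ⟂ BC ⇒ -2x-11y+256=0] ∩ [|C−(18, 20)|²=125/4]]
2. C_y = 19  [[BA ⟂ BC ⇒ -2x-11y+256=0] ∩ [|C−(18, 20)|²=125/4]]
   so C = (47/2, 19)

C = (47/2, 19)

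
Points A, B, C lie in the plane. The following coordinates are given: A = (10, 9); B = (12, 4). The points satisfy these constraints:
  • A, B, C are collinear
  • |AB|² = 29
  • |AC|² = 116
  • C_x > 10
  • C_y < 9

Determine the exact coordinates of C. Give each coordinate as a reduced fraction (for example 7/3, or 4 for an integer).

1. C_x = 14  [[A, B, C are collinear ⇒ 5x+2y-68=0] ∩ [|C−(10, 9)|²=116]]
2. C_y = -1  [[A, B, C are collinear ⇒ 5x+2y-68=0] ∩ [|C−(10, 9)|²=116]]
   so C = (14, -1)

C = (14, -1)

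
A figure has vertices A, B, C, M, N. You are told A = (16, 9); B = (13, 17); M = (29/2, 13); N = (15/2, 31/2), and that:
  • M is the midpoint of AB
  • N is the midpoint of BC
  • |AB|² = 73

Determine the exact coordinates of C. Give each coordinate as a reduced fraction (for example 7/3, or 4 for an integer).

C = (2, 14)

1. C_x = 2  [C = 2·N−B = 2·(15/2, 31/2)−(13, 17)]
2. C_y = 14  [C = 2·N−B = 2·(15/2, 31/2)−(13, 17)]
   so C = (2, 14)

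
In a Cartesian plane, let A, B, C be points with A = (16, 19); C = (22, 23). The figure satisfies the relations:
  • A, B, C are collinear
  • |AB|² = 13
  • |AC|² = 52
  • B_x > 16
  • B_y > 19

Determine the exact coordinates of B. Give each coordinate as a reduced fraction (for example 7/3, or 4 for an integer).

1. B_x = 19  [[A, B, C are collinear ⇒ 4x-6y+50=0] ∩ [|B−(16, 19)|²=13]]
2. B_y = 21  [[A, B, C are collinear ⇒ 4x-6y+50=0] ∩ [|B−(16, 19)|²=13]]
   so B = (19, 21)

B = (19, 21)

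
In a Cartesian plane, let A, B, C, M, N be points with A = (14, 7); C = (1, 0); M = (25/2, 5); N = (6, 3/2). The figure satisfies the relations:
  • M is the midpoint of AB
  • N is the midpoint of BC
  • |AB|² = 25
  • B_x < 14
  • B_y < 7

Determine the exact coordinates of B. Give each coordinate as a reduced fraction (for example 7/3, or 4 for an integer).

B = (11, 3)

1. B_x = 11  [B = 2·M−A = 2·(25/2, 5)−(14, 7)]
2. B_y = 3  [B = 2·M−A = 2·(25/2, 5)−(14, 7)]
   so B = (11, 3)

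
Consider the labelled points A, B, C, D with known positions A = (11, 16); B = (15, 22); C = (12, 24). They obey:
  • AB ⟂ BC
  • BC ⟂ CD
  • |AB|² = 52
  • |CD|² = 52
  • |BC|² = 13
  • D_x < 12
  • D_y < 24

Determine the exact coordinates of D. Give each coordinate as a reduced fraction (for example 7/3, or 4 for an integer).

D = (8, 18)

1. D_x = 8  [[BC ⟂ CD ⇒ -3x+2y-12=0] ∩ [|D−(12, 24)|²=52]]
2. D_y = 18  [[BC ⟂ CD ⇒ -3x+2y-12=0] ∩ [|D−(12, 24)|²=52]]
   so D = (8, 18)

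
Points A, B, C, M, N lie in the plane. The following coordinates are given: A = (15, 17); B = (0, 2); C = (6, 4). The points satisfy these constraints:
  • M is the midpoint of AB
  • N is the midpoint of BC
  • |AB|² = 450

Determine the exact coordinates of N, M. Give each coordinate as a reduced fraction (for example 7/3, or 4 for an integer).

N = (3, 3)
M = (15/2, 19/2)

1. M_x = 15/2  [2·M = A+B = (15, 17)+(0, 2)]
2. M_y = 19/2  [2·M = A+B = (15, 17)+(0, 2)]
   so M = (15/2, 19/2)
3. N_x = 3  [2·N = B+C = (0, 2)+(6, 4)]
4. N_y = 3  [2·N = B+C = (0, 2)+(6, 4)]
   so N = (3, 3)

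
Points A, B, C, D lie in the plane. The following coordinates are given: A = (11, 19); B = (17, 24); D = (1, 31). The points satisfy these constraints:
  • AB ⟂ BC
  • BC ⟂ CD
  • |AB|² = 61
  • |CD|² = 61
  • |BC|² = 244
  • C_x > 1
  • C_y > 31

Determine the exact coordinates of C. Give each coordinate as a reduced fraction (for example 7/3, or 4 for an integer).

1. C_x = 7  [[AB ⟂ BC ⇒ 6x+5y-222=0] ∩ [|C−(1, 31)|²=61]]
2. C_y = 36  [[AB ⟂ BC ⇒ 6x+5y-222=0] ∩ [|C−(1, 31)|²=61]]
   so C = (7, 36)

C = (7, 36)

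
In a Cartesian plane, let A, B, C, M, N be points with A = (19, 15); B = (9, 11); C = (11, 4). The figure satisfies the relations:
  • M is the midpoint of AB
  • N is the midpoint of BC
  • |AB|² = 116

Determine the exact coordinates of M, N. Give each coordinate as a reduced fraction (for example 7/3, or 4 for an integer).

1. M_x = 14  [2·M = A+B = (19, 15)+(9, 11)]
2. M_y = 13  [2·M = A+B = (19, 15)+(9, 11)]
   so M = (14, 13)
3. N_x = 10  [2·N = B+C = (9, 11)+(11, 4)]
4. N_y = 15/2  [2·N = B+C = (9, 11)+(11, 4)]
   so N = (10, 15/2)

M = (14, 13)
N = (10, 15/2)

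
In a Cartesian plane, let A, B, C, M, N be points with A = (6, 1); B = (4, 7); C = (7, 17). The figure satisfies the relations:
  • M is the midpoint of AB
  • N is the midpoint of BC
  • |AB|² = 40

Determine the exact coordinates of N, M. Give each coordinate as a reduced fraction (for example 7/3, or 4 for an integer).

N = (11/2, 12)
M = (5, 4)

1. M_x = 5  [2·M = A+B = (6, 1)+(4, 7)]
2. M_y = 4  [2·M = A+B = (6, 1)+(4, 7)]
   so M = (5, 4)
3. N_x = 11/2  [2·N = B+C = (4, 7)+(7, 17)]
4. N_y = 12  [2·N = B+C = (4, 7)+(7, 17)]
   so N = (11/2, 12)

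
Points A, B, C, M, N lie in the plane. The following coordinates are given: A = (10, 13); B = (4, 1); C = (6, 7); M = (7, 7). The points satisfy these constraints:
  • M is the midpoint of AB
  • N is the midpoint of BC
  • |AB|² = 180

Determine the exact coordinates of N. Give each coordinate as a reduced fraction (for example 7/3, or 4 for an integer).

1. N_x = 5  [2·N = B+C = (4, 1)+(6, 7)]
2. N_y = 4  [2·N = B+C = (4, 1)+(6, 7)]
   so N = (5, 4)

N = (5, 4)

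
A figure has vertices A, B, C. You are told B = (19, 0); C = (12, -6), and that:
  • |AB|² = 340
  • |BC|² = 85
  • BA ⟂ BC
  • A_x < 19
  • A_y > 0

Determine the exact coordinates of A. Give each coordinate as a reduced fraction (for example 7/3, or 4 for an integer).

A = (7, 14)

1. A_x = 7  [[BA ⟂ BC ⇒ -7x-6y+133=0] ∩ [|A−(19, 0)|²=340]]
2. A_y = 14  [[BA ⟂ BC ⇒ -7x-6y+133=0] ∩ [|A−(19, 0)|²=340]]
   so A = (7, 14)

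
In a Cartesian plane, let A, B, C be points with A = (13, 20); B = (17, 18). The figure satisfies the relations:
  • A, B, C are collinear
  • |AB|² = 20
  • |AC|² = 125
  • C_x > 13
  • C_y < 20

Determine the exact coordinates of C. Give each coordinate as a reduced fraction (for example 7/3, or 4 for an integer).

1. C_x = 23  [[A, B, C are collinear ⇒ 2x+4y-106=0] ∩ [|C−(13, 20)|²=125]]
2. C_y = 15  [[A, B, C are collinear ⇒ 2x+4y-106=0] ∩ [|C−(13, 20)|²=125]]
   so C = (23, 15)

C = (23, 15)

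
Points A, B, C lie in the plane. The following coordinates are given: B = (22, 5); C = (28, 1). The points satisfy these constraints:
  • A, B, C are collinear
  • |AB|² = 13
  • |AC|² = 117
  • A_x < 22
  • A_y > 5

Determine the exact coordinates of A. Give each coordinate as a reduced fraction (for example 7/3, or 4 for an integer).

A = (19, 7)

1. A_x = 19  [[A, B, C are collinear ⇒ 4x+6y-118=0] ∩ [|A−(22, 5)|²=13]]
2. A_y = 7  [[A, B, C are collinear ⇒ 4x+6y-118=0] ∩ [|A−(22, 5)|²=13]]
   so A = (19, 7)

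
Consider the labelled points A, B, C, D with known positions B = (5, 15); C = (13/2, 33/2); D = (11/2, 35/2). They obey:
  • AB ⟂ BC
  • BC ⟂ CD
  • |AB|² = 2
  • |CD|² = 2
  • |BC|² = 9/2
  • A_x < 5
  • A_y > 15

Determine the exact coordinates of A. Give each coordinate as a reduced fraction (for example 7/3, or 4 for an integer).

A = (4, 16)

1. A_x = 4  [[AB ⟂ BC ⇒ -3/2x-3/2y+30=0] ∩ [|A−(5, 15)|²=2]]
2. A_y = 16  [[AB ⟂ BC ⇒ -3/2x-3/2y+30=0] ∩ [|A−(5, 15)|²=2]]
   so A = (4, 16)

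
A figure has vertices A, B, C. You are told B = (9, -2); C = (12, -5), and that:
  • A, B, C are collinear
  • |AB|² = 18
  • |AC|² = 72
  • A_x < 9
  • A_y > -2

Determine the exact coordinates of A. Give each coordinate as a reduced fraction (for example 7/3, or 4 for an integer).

1. A_x = 6  [[A, B, C are collinear ⇒ 3x+3y-21=0] ∩ [|A−(9, -2)|²=18]]
2. A_y = 1  [[A, B, C are collinear ⇒ 3x+3y-21=0] ∩ [|A−(9, -2)|²=18]]
   so A = (6, 1)

A = (6, 1)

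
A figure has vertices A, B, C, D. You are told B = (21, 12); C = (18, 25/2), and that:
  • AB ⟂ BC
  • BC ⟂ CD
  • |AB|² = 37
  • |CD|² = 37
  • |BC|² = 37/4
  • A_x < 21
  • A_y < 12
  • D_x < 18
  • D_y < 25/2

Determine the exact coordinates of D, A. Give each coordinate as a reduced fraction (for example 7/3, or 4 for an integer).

1. D_x = 17  [[BC ⟂ CD ⇒ -3x+1/2y+191/4=0] ∩ [|D−(18, 25/2)|²=37]]
2. D_y = 13/2  [[BC ⟂ CD ⇒ -3x+1/2y+191/4=0] ∩ [|D−(18, 25/2)|²=37]]
   so D = (17, 13/2)
3. A_x = 20  [[AB ⟂ BC ⇒ 3x-1/2y-57=0] ∩ [|A−(21, 12)|²=37]]
4. A_y = 6  [[AB ⟂ BC ⇒ 3x-1/2y-57=0] ∩ [|A−(21, 12)|²=37]]
   so A = (20, 6)

D = (17, 13/2)
A = (20, 6)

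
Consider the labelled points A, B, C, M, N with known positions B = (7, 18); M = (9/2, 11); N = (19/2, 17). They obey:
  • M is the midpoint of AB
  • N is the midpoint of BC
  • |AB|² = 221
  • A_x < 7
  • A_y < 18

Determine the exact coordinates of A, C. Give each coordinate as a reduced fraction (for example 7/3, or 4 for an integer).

A = (2, 4)
C = (12, 16)

1. A_x = 2  [A = 2·M−B = 2·(9/2, 11)−(7, 18)]
2. A_y = 4  [A = 2·M−B = 2·(9/2, 11)−(7, 18)]
   so A = (2, 4)
3. C_x = 12  [C = 2·N−B = 2·(19/2, 17)−(7, 18)]
4. C_y = 16  [C = 2·N−B = 2·(19/2, 17)−(7, 18)]
   so C = (12, 16)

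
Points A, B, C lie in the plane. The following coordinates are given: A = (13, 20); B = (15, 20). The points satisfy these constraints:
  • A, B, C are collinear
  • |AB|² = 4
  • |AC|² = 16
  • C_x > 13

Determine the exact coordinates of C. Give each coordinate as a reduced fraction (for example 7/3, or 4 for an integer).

1. C_x = 17  [[A, B, C are collinear ⇒ 2y-40=0] ∩ [|C−(13, 20)|²=16]]
2. C_y = 20  [[A, B, C are collinear ⇒ 2y-40=0] ∩ [|C−(13, 20)|²=16]]
   so C = (17, 20)

C = (17, 20)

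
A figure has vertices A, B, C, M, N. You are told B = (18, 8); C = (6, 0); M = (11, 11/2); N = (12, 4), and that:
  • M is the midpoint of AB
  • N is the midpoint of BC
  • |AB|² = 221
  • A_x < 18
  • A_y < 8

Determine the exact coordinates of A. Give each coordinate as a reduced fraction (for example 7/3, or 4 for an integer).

A = (4, 3)

1. A_x = 4  [A = 2·M−B = 2·(11, 11/2)−(18, 8)]
2. A_y = 3  [A = 2·M−B = 2·(11, 11/2)−(18, 8)]
   so A = (4, 3)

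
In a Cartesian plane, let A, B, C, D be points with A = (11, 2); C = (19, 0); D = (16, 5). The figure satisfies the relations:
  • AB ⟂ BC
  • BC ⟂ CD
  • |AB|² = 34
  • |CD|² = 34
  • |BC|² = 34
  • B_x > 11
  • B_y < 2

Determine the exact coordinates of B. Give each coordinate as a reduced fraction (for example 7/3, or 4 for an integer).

B = (14, -3)

1. B_x = 14  [[BC ⟂ CD ⇒ 3x-5y-57=0] ∩ [|B−(11, 2)|²=34]]
2. B_y = -3  [[BC ⟂ CD ⇒ 3x-5y-57=0] ∩ [|B−(11, 2)|²=34]]
   so B = (14, -3)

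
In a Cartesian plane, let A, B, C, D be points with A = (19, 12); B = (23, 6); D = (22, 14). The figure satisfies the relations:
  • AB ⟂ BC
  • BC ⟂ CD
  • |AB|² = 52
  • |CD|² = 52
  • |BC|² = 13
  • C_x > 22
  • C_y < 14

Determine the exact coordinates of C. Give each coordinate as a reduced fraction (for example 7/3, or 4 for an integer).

C = (26, 8)

1. C_x = 26  [[AB ⟂ BC ⇒ 4x-6y-56=0] ∩ [|C−(22, 14)|²=52]]
2. C_y = 8  [[AB ⟂ BC ⇒ 4x-6y-56=0] ∩ [|C−(22, 14)|²=52]]
   so C = (26, 8)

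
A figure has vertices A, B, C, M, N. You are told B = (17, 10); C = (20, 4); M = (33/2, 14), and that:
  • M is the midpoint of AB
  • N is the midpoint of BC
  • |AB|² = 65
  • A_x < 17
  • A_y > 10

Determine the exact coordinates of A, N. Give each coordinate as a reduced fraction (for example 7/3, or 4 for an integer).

1. A_x = 16  [A = 2·M−B = 2·(33/2, 14)−(17, 10)]
2. A_y = 18  [A = 2·M−B = 2·(33/2, 14)−(17, 10)]
   so A = (16, 18)
3. N_x = 37/2  [2·N = B+C = (17, 10)+(20, 4)]
4. N_y = 7  [2·N = B+C = (17, 10)+(20, 4)]
   so N = (37/2, 7)

A = (16, 18)
N = (37/2, 7)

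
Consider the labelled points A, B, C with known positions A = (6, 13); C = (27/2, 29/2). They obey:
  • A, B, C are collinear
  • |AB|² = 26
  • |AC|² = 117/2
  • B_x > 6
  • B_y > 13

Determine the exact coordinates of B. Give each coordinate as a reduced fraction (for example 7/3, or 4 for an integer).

B = (11, 14)

1. B_x = 11  [[A, B, C are collinear ⇒ 3/2x-15/2y+177/2=0] ∩ [|B−(6, 13)|²=26]]
2. B_y = 14  [[A, B, C are collinear ⇒ 3/2x-15/2y+177/2=0] ∩ [|B−(6, 13)|²=26]]
   so B = (11, 14)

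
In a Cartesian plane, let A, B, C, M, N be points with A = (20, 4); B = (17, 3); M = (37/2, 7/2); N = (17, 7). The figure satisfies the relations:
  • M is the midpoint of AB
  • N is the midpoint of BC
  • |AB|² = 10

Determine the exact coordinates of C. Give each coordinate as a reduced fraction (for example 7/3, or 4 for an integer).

1. C_x = 17  [C = 2·N−B = 2·(17, 7)−(17, 3)]
2. C_y = 11  [C = 2·N−B = 2·(17, 7)−(17, 3)]
   so C = (17, 11)

C = (17, 11)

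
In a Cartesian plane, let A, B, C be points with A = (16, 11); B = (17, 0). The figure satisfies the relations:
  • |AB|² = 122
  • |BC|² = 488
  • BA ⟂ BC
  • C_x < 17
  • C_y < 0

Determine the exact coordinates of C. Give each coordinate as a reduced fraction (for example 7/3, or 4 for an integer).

1. C_x = -5  [[BA ⟂ BC ⇒ -1x+11y+17=0] ∩ [|C−(17, 0)|²=488]]
2. C_y = -2  [[BA ⟂ BC ⇒ -1x+11y+17=0] ∩ [|C−(17, 0)|²=488]]
   so C = (-5, -2)

C = (-5, -2)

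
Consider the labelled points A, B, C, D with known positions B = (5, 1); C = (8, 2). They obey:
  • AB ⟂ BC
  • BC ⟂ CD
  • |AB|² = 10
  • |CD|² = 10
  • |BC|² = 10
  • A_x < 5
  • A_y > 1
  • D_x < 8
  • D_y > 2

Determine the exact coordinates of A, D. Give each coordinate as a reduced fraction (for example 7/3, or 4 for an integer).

1. A_x = 4  [[AB ⟂ BC ⇒ -3x-1y+16=0] ∩ [|A−(5, 1)|²=10]]
2. A_y = 4  [[AB ⟂ BC ⇒ -3x-1y+16=0] ∩ [|A−(5, 1)|²=10]]
   so A = (4, 4)
3. D_x = 7  [[BC ⟂ CD ⇒ 3x+1y-26=0] ∩ [|D−(8, 2)|²=10]]
4. D_y = 5  [[BC ⟂ CD ⇒ 3x+1y-26=0] ∩ [|D−(8, 2)|²=10]]
   so D = (7, 5)

A = (4, 4)
D = (7, 5)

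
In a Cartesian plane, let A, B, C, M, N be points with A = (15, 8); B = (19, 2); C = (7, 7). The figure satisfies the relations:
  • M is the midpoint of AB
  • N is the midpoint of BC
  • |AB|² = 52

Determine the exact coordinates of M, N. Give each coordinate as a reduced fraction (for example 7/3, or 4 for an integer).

M = (17, 5)
N = (13, 9/2)

1. M_x = 17  [2·M = A+B = (15, 8)+(19, 2)]
2. M_y = 5  [2·M = A+B = (15, 8)+(19, 2)]
   so M = (17, 5)
3. N_x = 13  [2·N = B+C = (19, 2)+(7, 7)]
4. N_y = 9/2  [2·N = B+C = (19, 2)+(7, 7)]
   so N = (13, 9/2)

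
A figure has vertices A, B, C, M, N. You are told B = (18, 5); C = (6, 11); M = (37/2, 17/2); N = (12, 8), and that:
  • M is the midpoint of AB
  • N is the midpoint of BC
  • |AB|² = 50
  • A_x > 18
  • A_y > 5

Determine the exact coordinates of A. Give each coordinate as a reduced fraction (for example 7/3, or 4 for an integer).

A = (19, 12)

1. A_x = 19  [A = 2·M−B = 2·(37/2, 17/2)−(18, 5)]
2. A_y = 12  [A = 2·M−B = 2·(37/2, 17/2)−(18, 5)]
   so A = (19, 12)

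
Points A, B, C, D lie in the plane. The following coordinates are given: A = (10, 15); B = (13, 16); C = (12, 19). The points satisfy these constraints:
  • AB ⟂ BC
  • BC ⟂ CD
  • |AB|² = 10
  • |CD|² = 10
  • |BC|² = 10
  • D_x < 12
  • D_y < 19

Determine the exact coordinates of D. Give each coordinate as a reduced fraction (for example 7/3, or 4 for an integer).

1. D_x = 9  [[BC ⟂ CD ⇒ -1x+3y-45=0] ∩ [|D−(12, 19)|²=10]]
2. D_y = 18  [[BC ⟂ CD ⇒ -1x+3y-45=0] ∩ [|D−(12, 19)|²=10]]
   so D = (9, 18)

D = (9, 18)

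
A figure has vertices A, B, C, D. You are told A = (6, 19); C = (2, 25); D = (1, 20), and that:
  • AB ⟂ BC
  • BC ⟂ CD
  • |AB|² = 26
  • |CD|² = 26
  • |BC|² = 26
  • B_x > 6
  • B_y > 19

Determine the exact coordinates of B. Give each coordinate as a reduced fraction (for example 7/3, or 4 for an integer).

1. B_x = 7  [[BC ⟂ CD ⇒ 1x+5y-127=0] ∩ [|B−(6, 19)|²=26]]
2. B_y = 24  [[BC ⟂ CD ⇒ 1x+5y-127=0] ∩ [|B−(6, 19)|²=26]]
   so B = (7, 24)

B = (7, 24)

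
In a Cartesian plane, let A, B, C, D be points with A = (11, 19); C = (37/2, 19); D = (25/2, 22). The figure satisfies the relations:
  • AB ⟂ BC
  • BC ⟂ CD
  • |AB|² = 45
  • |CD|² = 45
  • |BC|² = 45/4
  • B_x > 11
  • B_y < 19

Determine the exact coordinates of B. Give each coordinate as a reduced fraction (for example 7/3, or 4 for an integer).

1. B_x = 17  [[BC ⟂ CD ⇒ 6x-3y-54=0] ∩ [|B−(11, 19)|²=45]]
2. B_y = 16  [[BC ⟂ CD ⇒ 6x-3y-54=0] ∩ [|B−(11, 19)|²=45]]
   so B = (17, 16)

B = (17, 16)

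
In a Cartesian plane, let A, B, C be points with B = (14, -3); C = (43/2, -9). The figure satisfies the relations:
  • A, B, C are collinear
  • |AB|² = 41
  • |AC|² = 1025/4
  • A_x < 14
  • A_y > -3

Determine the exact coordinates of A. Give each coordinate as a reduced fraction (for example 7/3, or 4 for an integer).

1. A_x = 9  [[A, B, C are collinear ⇒ 6x+15/2y-123/2=0] ∩ [|A−(14, -3)|²=41]]
2. A_y = 1  [[A, B, C are collinear ⇒ 6x+15/2y-123/2=0] ∩ [|A−(14, -3)|²=41]]
   so A = (9, 1)

A = (9, 1)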